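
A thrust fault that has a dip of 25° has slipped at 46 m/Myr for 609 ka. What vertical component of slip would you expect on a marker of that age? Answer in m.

11.8 m

dip-slip = rate × time = 46 m/Myr × 609 ka = 28.01 m
throw = dip-slip × sin(dip) = 28.01 × sin(25°) = 11.8 m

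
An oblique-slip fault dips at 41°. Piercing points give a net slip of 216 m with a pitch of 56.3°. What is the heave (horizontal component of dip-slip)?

136 m

dip-slip = net slip × sin(rake) = 216 m × sin(56.3°) = 179.7 m
heave = dip-slip × cos(dip) = 179.7 × cos(41°) = 136 m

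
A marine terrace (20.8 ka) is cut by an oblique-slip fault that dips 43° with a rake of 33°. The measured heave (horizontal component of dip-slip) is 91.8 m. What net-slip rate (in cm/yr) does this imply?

1.11 cm/yr

dip-slip = heave / cos(dip) = 91.8 / cos(43°) = 125.5 m
net slip = dip-slip / sin(rake) = 125.5 / sin(33°) = 230.5 m
rate = 230.5 m / 20.8 ka = 0.0111 m/yr = 1.11 cm/yr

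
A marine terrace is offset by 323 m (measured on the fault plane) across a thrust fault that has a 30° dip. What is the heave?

280 m

heave = dip-slip × cos(dip) = 323 m × cos(30°) = 280 m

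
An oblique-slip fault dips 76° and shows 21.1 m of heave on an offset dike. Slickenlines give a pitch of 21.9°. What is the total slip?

dip-slip = heave / cos(dip) = 21.1 / cos(76°) = 87.22 m
net slip = dip-slip / sin(rake) = 87.22 / sin(21.9°) = 234 m

234 m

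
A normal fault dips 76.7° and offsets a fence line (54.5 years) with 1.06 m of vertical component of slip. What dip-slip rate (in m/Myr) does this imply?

20000 m/Myr

dip-slip = throw / sin(dip) = 1.06 m / sin(76.7°) = 1.089 m
rate = 1.089 m / 54.5 years = 0.0200 m/yr = 20000 m/Myr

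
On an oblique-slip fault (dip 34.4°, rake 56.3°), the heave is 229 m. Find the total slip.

334 m

dip-slip = heave / cos(dip) = 229 / cos(34.4°) = 277.5 m
net slip = dip-slip / sin(rake) = 277.5 / sin(56.3°) = 334 m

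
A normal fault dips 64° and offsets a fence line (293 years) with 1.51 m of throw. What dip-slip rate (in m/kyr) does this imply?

dip-slip = throw / sin(dip) = 1.51 m / sin(64°) = 1.680 m
rate = 1.680 m / 293 years = 0.00573 m/yr = 5.73 m/kyr

5.73 m/kyr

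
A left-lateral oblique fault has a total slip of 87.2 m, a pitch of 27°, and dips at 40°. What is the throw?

25.4 m

dip-slip = net slip × sin(rake) = 87.2 m × sin(27°) = 39.59 m
throw = dip-slip × sin(dip) = 39.59 × sin(40°) = 25.4 m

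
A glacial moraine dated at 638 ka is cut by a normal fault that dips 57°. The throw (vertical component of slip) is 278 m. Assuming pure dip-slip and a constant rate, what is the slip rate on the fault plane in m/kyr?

dip-slip = throw / sin(dip) = 278 m / sin(57°) = 331.5 m
rate = 331.5 m / 638 ka = 0.000520 m/yr = 0.520 m/kyr

0.520 m/kyr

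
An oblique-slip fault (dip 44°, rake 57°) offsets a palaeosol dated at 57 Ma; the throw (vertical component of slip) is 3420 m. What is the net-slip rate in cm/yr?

0.0103 cm/yr

dip-slip = throw / sin(dip) = 3420 / sin(44°) = 4923 m
net slip = dip-slip / sin(rake) = 4923 / sin(57°) = 5870 m
rate = 5870 m / 57 Ma = 0.000103 m/yr = 0.0103 cm/yr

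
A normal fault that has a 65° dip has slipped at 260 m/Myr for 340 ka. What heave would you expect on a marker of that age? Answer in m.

37.4 m

dip-slip = rate × time = 260 m/Myr × 340 ka = 88.40 m
heave = dip-slip × cos(dip) = 88.40 × cos(65°) = 37.4 m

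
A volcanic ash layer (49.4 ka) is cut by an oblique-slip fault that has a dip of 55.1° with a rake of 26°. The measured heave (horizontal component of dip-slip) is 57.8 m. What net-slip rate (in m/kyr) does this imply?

dip-slip = heave / cos(dip) = 57.8 / cos(55.1°) = 101 m
net slip = dip-slip / sin(rake) = 101 / sin(26°) = 230.5 m
rate = 230.5 m / 49.4 ka = 0.00467 m/yr = 4.67 m/kyr

4.67 m/kyr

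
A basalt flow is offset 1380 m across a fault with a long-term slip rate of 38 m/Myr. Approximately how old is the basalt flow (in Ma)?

36.3 Ma

age = offset / rate = 1380 m / (38 m/Myr) = 3.63e+07 yr = 36.3 Ma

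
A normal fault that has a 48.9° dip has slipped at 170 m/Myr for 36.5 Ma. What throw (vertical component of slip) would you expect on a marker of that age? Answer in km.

dip-slip = rate × time = 170 m/Myr × 36.5 Ma = 6205 m
throw = dip-slip × sin(dip) = 6205 × sin(48.9°) = 4680 m = 4.68 km

4.68 km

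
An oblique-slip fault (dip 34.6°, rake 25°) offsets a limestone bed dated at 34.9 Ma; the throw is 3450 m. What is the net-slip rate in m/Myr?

dip-slip = throw / sin(dip) = 3450 / sin(34.6°) = 6076 m
net slip = dip-slip / sin(rake) = 6076 / sin(25°) = 14380 m
rate = 14380 m / 34.9 Ma = 0.000412 m/yr = 412 m/Myr

412 m/Myr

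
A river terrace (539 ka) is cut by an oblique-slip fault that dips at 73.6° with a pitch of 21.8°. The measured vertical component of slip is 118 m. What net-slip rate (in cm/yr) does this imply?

dip-slip = throw / sin(dip) = 118 / sin(73.6°) = 123 m
net slip = dip-slip / sin(rake) = 123 / sin(21.8°) = 331.2 m
rate = 331.2 m / 539 ka = 0.000615 m/yr = 0.0615 cm/yr

0.0615 cm/yr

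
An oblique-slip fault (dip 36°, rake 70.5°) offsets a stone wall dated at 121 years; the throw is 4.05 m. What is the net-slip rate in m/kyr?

dip-slip = throw / sin(dip) = 4.05 / sin(36°) = 6.890 m
net slip = dip-slip / sin(rake) = 6.890 / sin(70.5°) = 7.310 m
rate = 7.310 m / 121 years = 0.0604 m/yr = 60.4 m/kyr

60.4 m/kyr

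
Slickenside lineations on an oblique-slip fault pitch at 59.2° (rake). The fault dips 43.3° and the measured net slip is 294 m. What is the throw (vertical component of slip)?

173 m

dip-slip = net slip × sin(rake) = 294 m × sin(59.2°) = 252.5 m
throw = dip-slip × sin(dip) = 252.5 × sin(43.3°) = 173 m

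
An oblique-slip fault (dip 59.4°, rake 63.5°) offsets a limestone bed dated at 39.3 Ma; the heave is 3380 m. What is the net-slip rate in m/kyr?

0.189 m/kyr

dip-slip = heave / cos(dip) = 3380 / cos(59.4°) = 6640 m
net slip = dip-slip / sin(rake) = 6640 / sin(63.5°) = 7419 m
rate = 7419 m / 39.3 Ma = 0.000189 m/yr = 0.189 m/kyr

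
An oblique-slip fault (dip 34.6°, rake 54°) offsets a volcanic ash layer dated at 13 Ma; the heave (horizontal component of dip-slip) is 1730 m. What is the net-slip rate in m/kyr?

dip-slip = heave / cos(dip) = 1730 / cos(34.6°) = 2102 m
net slip = dip-slip / sin(rake) = 2102 / sin(54°) = 2598 m
rate = 2598 m / 13 Ma = 0.000200 m/yr = 0.200 m/kyr

0.200 m/kyr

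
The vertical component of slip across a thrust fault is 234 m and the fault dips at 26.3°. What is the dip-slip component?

528 m

dip-slip = throw / sin(dip) = 234 / sin(26.3°) = 528 m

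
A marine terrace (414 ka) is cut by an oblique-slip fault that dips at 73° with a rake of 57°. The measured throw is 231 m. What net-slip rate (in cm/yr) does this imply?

0.0696 cm/yr

dip-slip = throw / sin(dip) = 231 / sin(73°) = 241.6 m
net slip = dip-slip / sin(rake) = 241.6 / sin(57°) = 288 m
rate = 288 m / 414 ka = 0.000696 m/yr = 0.0696 cm/yr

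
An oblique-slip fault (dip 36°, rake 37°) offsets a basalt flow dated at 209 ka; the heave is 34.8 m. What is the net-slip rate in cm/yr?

0.0342 cm/yr

dip-slip = heave / cos(dip) = 34.8 / cos(36°) = 43.02 m
net slip = dip-slip / sin(rake) = 43.02 / sin(37°) = 71.48 m
rate = 71.48 m / 209 ka = 0.000342 m/yr = 0.0342 cm/yr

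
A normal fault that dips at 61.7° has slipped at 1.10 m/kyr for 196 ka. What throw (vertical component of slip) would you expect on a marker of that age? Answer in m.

190 m

dip-slip = rate × time = 1.10 m/kyr × 196 ka = 215.6 m
throw = dip-slip × sin(dip) = 215.6 × sin(61.7°) = 190 m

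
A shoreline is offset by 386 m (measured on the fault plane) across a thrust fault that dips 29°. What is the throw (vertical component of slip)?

throw = dip-slip × sin(dip) = 386 m × sin(29°) = 187 m

187 m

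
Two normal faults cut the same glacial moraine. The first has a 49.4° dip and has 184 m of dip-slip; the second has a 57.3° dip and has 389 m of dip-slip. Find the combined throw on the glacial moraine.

467 m

throw_A = 184 × sin(49.4°) = 139.7 m
throw_B = 389 × sin(57.3°) = 327.3 m
total = 139.7 + 327.3 = 467 m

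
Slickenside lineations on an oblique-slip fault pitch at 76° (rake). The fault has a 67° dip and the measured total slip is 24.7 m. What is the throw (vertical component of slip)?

22.1 m

dip-slip = net slip × sin(rake) = 24.7 m × sin(76°) = 23.97 m
throw = dip-slip × sin(dip) = 23.97 × sin(67°) = 22.1 m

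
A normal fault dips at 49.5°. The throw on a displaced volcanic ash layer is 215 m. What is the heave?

heave = throw / tan(dip) = 215 / tan(49.5°) = 184 m

184 m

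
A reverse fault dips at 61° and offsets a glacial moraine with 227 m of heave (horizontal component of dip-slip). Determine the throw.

410 m

throw = heave × tan(dip) = 227 × tan(61°) = 410 m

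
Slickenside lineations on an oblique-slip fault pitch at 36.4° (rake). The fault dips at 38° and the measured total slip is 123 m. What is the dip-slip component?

dip-slip = net slip × sin(rake) = 123 m × sin(36.4°) = 73 m

73 m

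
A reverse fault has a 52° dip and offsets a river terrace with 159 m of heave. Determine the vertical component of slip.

204 m

throw = heave × tan(dip) = 159 × tan(52°) = 204 m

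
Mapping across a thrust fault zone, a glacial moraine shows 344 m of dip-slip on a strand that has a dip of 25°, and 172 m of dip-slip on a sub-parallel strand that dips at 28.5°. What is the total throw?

throw_A = 344 × sin(25°) = 145.4 m
throw_B = 172 × sin(28.5°) = 82.07 m
total = 145.4 + 82.07 = 227 m

227 m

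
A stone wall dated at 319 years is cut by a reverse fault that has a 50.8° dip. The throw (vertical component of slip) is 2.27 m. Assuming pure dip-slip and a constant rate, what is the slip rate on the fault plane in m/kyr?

9.18 m/kyr

dip-slip = throw / sin(dip) = 2.27 m / sin(50.8°) = 2.929 m
rate = 2.929 m / 319 years = 0.00918 m/yr = 9.18 m/kyr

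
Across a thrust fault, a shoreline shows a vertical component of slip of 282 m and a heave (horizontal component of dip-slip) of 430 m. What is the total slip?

net slip = √(throw² + heave²) = √(282² + 430²) = 514 m

514 m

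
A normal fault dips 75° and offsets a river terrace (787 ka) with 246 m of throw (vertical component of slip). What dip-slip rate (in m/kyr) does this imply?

0.324 m/kyr

dip-slip = throw / sin(dip) = 246 m / sin(75°) = 254.7 m
rate = 254.7 m / 787 ka = 0.000324 m/yr = 0.324 m/kyr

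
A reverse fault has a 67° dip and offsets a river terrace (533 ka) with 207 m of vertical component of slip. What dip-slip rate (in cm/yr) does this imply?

0.0422 cm/yr

dip-slip = throw / sin(dip) = 207 m / sin(67°) = 224.9 m
rate = 224.9 m / 533 ka = 0.000422 m/yr = 0.0422 cm/yr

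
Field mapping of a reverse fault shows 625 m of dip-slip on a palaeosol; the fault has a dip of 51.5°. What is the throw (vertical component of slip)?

489 m

throw = dip-slip × sin(dip) = 625 m × sin(51.5°) = 489 m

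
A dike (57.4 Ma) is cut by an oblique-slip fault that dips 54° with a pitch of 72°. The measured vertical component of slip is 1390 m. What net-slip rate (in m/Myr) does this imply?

31.5 m/Myr

dip-slip = throw / sin(dip) = 1390 / sin(54°) = 1718 m
net slip = dip-slip / sin(rake) = 1718 / sin(72°) = 1807 m
rate = 1807 m / 57.4 Ma = 0.0000315 m/yr = 31.5 m/Myr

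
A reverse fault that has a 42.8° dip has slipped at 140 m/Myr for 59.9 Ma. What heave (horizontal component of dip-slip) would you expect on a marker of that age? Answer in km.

dip-slip = rate × time = 140 m/Myr × 59.9 Ma = 8386 m
heave = dip-slip × cos(dip) = 8386 × cos(42.8°) = 6150 m = 6.15 km

6.15 km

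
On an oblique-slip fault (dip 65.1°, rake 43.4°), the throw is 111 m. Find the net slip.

178 m

dip-slip = throw / sin(dip) = 111 / sin(65.1°) = 122.4 m
net slip = dip-slip / sin(rake) = 122.4 / sin(43.4°) = 178 m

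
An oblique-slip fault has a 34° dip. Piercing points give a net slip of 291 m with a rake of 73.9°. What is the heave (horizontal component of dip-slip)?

232 m

dip-slip = net slip × sin(rake) = 291 m × sin(73.9°) = 279.6 m
heave = dip-slip × cos(dip) = 279.6 × cos(34°) = 232 m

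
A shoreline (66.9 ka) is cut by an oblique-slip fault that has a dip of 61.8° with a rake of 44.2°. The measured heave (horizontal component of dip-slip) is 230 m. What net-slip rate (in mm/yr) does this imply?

dip-slip = heave / cos(dip) = 230 / cos(61.8°) = 486.7 m
net slip = dip-slip / sin(rake) = 486.7 / sin(44.2°) = 698.1 m
rate = 698.1 m / 66.9 ka = 0.0104 m/yr = 10.4 mm/yr

10.4 mm/yr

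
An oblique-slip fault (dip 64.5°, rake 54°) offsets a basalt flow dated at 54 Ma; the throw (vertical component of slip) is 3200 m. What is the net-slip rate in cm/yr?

dip-slip = throw / sin(dip) = 3200 / sin(64.5°) = 3545 m
net slip = dip-slip / sin(rake) = 3545 / sin(54°) = 4382 m
rate = 4382 m / 54 Ma = 0.0000812 m/yr = 0.00812 cm/yr

0.00812 cm/yr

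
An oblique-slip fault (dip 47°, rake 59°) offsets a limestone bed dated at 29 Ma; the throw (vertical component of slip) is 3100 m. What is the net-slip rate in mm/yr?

0.171 mm/yr

dip-slip = throw / sin(dip) = 3100 / sin(47°) = 4239 m
net slip = dip-slip / sin(rake) = 4239 / sin(59°) = 4945 m
rate = 4945 m / 29 Ma = 0.000171 m/yr = 0.171 mm/yr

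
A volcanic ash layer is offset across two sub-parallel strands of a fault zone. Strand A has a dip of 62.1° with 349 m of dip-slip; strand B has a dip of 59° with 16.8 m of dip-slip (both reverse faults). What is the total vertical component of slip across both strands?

323 m

throw_A = 349 × sin(62.1°) = 308.4 m
throw_B = 16.8 × sin(59°) = 14.40 m
total = 308.4 + 14.40 = 323 m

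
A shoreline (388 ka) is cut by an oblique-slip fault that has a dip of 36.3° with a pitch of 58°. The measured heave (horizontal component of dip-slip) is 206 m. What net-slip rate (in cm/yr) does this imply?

dip-slip = heave / cos(dip) = 206 / cos(36.3°) = 255.6 m
net slip = dip-slip / sin(rake) = 255.6 / sin(58°) = 301.4 m
rate = 301.4 m / 388 ka = 0.000777 m/yr = 0.0777 cm/yr

0.0777 cm/yr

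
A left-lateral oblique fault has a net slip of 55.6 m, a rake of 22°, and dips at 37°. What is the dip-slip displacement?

dip-slip = net slip × sin(rake) = 55.6 m × sin(22°) = 20.8 m

20.8 m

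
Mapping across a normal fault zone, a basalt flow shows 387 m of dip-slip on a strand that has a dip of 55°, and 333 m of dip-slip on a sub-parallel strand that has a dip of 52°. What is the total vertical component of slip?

throw_A = 387 × sin(55°) = 317 m
throw_B = 333 × sin(52°) = 262.4 m
total = 317 + 262.4 = 579 m

579 m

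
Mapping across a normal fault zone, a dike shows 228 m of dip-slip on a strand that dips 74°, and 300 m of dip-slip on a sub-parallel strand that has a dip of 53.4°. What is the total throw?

460 m

throw_A = 228 × sin(74°) = 219.2 m
throw_B = 300 × sin(53.4°) = 240.8 m
total = 219.2 + 240.8 = 460 m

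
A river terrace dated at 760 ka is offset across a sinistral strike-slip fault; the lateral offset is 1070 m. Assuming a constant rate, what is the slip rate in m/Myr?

rate = 1070 m / 760 ka = 0.00141 m/yr = 1410 m/Myr

1410 m/Myr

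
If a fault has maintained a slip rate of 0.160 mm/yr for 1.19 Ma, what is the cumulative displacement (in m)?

190 m

slip = rate × time = 0.160 mm/yr × 1.19 Ma = 190 m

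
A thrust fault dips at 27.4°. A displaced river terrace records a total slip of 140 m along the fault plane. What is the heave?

heave = dip-slip × cos(dip) = 140 m × cos(27.4°) = 124 m

124 m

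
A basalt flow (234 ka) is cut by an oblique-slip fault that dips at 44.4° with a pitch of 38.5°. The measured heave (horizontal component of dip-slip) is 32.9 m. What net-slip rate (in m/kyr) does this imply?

0.316 m/kyr

dip-slip = heave / cos(dip) = 32.9 / cos(44.4°) = 46.05 m
net slip = dip-slip / sin(rake) = 46.05 / sin(38.5°) = 73.97 m
rate = 73.97 m / 234 ka = 0.000316 m/yr = 0.316 m/kyr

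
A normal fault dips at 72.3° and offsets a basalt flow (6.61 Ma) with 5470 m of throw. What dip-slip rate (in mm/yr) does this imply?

0.869 mm/yr

dip-slip = throw / sin(dip) = 5470 m / sin(72.3°) = 5742 m
rate = 5742 m / 6.61 Ma = 0.000869 m/yr = 0.869 mm/yr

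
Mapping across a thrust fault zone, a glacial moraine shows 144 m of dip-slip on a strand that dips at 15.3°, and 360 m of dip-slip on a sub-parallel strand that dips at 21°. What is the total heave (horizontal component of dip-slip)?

heave_A = 144 × cos(15.3°) = 138.9 m
heave_B = 360 × cos(21°) = 336.1 m
total = 138.9 + 336.1 = 475 m

475 m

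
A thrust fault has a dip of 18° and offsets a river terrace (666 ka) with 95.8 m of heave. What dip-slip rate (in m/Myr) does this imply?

151 m/Myr

dip-slip = heave / cos(dip) = 95.8 m / cos(18°) = 100.7 m
rate = 100.7 m / 666 ka = 0.000151 m/yr = 151 m/Myr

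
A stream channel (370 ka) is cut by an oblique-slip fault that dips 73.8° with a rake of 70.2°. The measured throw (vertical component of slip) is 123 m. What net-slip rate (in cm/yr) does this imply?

0.0368 cm/yr

dip-slip = throw / sin(dip) = 123 / sin(73.8°) = 128.1 m
net slip = dip-slip / sin(rake) = 128.1 / sin(70.2°) = 136.1 m
rate = 136.1 m / 370 ka = 0.000368 m/yr = 0.0368 cm/yr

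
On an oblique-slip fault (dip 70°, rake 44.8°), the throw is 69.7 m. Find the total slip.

105 m

dip-slip = throw / sin(dip) = 69.7 / sin(70°) = 74.17 m
net slip = dip-slip / sin(rake) = 74.17 / sin(44.8°) = 105 m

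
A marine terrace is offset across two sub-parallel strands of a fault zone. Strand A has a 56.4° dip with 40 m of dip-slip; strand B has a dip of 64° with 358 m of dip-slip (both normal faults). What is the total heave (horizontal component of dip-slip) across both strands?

179 m

heave_A = 40 × cos(56.4°) = 22.14 m
heave_B = 358 × cos(64°) = 156.9 m
total = 22.14 + 156.9 = 179 m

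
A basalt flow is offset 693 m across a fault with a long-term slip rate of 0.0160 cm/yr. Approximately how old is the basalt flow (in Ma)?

age = offset / rate = 693 m / (0.0160 cm/yr) = 4.33e+06 yr = 4.33 Ma

4.33 Ma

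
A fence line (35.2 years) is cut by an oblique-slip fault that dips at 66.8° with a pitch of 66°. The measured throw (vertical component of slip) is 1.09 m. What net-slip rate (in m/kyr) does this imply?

dip-slip = throw / sin(dip) = 1.09 / sin(66.8°) = 1.186 m
net slip = dip-slip / sin(rake) = 1.186 / sin(66°) = 1.298 m
rate = 1.298 m / 35.2 years = 0.0369 m/yr = 36.9 m/kyr

36.9 m/kyr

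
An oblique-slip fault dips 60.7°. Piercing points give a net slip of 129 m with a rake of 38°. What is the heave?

dip-slip = net slip × sin(rake) = 129 m × sin(38°) = 79.42 m
heave = dip-slip × cos(dip) = 79.42 × cos(60.7°) = 38.9 m

38.9 m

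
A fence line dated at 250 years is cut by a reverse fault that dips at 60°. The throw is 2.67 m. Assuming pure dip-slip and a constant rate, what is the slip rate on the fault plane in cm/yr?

1.23 cm/yr

dip-slip = throw / sin(dip) = 2.67 m / sin(60°) = 3.083 m
rate = 3.083 m / 250 years = 0.0123 m/yr = 1.23 cm/yr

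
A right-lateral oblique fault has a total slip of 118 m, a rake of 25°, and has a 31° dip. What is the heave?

dip-slip = net slip × sin(rake) = 118 m × sin(25°) = 49.87 m
heave = dip-slip × cos(dip) = 49.87 × cos(31°) = 42.7 m

42.7 m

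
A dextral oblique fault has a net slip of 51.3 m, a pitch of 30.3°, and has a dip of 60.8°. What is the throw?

22.6 m

dip-slip = net slip × sin(rake) = 51.3 m × sin(30.3°) = 25.88 m
throw = dip-slip × sin(dip) = 25.88 × sin(60.8°) = 22.6 m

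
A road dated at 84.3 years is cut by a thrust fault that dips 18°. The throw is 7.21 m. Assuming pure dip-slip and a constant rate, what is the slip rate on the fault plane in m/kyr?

dip-slip = throw / sin(dip) = 7.21 m / sin(18°) = 23.33 m
rate = 23.33 m / 84.3 years = 0.277 m/yr = 277 m/kyr

277 m/kyr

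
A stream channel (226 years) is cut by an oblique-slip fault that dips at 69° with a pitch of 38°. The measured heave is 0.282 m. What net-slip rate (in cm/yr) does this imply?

dip-slip = heave / cos(dip) = 0.282 / cos(69°) = 0.7869 m
net slip = dip-slip / sin(rake) = 0.7869 / sin(38°) = 1.278 m
rate = 1.278 m / 226 years = 0.00566 m/yr = 0.566 cm/yr

0.566 cm/yr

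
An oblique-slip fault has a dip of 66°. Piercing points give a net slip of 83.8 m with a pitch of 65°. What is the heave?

dip-slip = net slip × sin(rake) = 83.8 m × sin(65°) = 75.95 m
heave = dip-slip × cos(dip) = 75.95 × cos(66°) = 30.9 m

30.9 m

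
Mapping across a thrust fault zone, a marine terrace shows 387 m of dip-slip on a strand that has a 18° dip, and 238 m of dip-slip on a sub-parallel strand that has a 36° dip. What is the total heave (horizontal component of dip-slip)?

561 m

heave_A = 387 × cos(18°) = 368.1 m
heave_B = 238 × cos(36°) = 192.5 m
total = 368.1 + 192.5 = 561 m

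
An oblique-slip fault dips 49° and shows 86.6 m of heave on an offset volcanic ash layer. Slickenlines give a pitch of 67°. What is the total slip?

dip-slip = heave / cos(dip) = 86.6 / cos(49°) = 132 m
net slip = dip-slip / sin(rake) = 132 / sin(67°) = 143 m

143 m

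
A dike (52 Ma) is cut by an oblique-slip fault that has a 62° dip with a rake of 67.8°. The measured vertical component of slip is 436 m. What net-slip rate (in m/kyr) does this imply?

dip-slip = throw / sin(dip) = 436 / sin(62°) = 493.8 m
net slip = dip-slip / sin(rake) = 493.8 / sin(67.8°) = 533.3 m
rate = 533.3 m / 52 Ma = 0.0000103 m/yr = 0.0103 m/kyr

0.0103 m/kyr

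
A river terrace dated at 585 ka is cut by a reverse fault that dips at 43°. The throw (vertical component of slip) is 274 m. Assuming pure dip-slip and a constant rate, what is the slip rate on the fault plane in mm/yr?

0.687 mm/yr

dip-slip = throw / sin(dip) = 274 m / sin(43°) = 401.8 m
rate = 401.8 m / 585 ka = 0.000687 m/yr = 0.687 mm/yr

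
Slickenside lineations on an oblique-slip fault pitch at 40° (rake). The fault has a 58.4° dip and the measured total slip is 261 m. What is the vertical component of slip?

dip-slip = net slip × sin(rake) = 261 m × sin(40°) = 167.8 m
throw = dip-slip × sin(dip) = 167.8 × sin(58.4°) = 143 m

143 m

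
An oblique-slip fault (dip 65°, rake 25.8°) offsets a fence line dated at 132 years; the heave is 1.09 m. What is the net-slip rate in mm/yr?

44.9 mm/yr

dip-slip = heave / cos(dip) = 1.09 / cos(65°) = 2.579 m
net slip = dip-slip / sin(rake) = 2.579 / sin(25.8°) = 5.926 m
rate = 5.926 m / 132 years = 0.0449 m/yr = 44.9 mm/yr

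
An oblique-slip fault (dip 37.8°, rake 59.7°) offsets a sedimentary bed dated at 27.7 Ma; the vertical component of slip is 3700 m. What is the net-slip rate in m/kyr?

dip-slip = throw / sin(dip) = 3700 / sin(37.8°) = 6037 m
net slip = dip-slip / sin(rake) = 6037 / sin(59.7°) = 6992 m
rate = 6992 m / 27.7 Ma = 0.000252 m/yr = 0.252 m/kyr

0.252 m/kyr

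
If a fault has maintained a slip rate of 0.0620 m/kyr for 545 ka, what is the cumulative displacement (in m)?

33.8 m

slip = rate × time = 0.0620 m/kyr × 545 ka = 33.8 m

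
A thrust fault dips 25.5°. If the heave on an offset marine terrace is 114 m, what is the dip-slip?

126 m

dip-slip = heave / cos(dip) = 114 / cos(25.5°) = 126 m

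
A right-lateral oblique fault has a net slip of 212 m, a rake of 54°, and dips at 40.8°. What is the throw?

dip-slip = net slip × sin(rake) = 212 m × sin(54°) = 171.5 m
throw = dip-slip × sin(dip) = 171.5 × sin(40.8°) = 112 m

112 m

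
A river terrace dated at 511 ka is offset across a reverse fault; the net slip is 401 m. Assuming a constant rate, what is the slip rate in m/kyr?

rate = 401 m / 511 ka = 0.000785 m/yr = 0.785 m/kyr

0.785 m/kyr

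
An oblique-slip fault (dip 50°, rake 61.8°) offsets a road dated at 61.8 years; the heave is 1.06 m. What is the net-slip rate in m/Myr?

dip-slip = heave / cos(dip) = 1.06 / cos(50°) = 1.649 m
net slip = dip-slip / sin(rake) = 1.649 / sin(61.8°) = 1.871 m
rate = 1.871 m / 61.8 years = 0.0303 m/yr = 30300 m/Myr

30300 m/Myr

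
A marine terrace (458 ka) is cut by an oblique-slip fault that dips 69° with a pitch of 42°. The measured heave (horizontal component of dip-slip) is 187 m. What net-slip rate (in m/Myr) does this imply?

1700 m/Myr

dip-slip = heave / cos(dip) = 187 / cos(69°) = 521.8 m
net slip = dip-slip / sin(rake) = 521.8 / sin(42°) = 779.8 m
rate = 779.8 m / 458 ka = 0.00170 m/yr = 1700 m/Myr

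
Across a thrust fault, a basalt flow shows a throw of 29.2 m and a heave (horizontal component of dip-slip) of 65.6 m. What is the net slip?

net slip = √(throw² + heave²) = √(29.2² + 65.6²) = 71.8 m

71.8 m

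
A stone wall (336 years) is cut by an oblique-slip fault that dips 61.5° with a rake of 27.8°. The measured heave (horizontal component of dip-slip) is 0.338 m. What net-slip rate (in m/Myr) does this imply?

dip-slip = heave / cos(dip) = 0.338 / cos(61.5°) = 0.7084 m
net slip = dip-slip / sin(rake) = 0.7084 / sin(27.8°) = 1.519 m
rate = 1.519 m / 336 years = 0.00452 m/yr = 4520 m/Myr

4520 m/Myr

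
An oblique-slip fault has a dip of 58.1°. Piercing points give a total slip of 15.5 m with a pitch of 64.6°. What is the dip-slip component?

dip-slip = net slip × sin(rake) = 15.5 m × sin(64.6°) = 14 m

14 m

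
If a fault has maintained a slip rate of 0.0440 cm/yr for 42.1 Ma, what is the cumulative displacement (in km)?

slip = rate × time = 0.0440 cm/yr × 42.1 Ma = 18500 m = 18.5 km

18.5 km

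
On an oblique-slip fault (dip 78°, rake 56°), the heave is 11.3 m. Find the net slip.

dip-slip = heave / cos(dip) = 11.3 / cos(78°) = 54.35 m
net slip = dip-slip / sin(rake) = 54.35 / sin(56°) = 65.6 m

65.6 m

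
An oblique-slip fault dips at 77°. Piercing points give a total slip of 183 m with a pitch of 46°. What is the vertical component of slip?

128 m

dip-slip = net slip × sin(rake) = 183 m × sin(46°) = 131.6 m
throw = dip-slip × sin(dip) = 131.6 × sin(77°) = 128 m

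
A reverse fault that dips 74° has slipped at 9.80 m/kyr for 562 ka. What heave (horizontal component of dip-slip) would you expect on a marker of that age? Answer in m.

dip-slip = rate × time = 9.80 m/kyr × 562 ka = 5508 m
heave = dip-slip × cos(dip) = 5508 × cos(74°) = 1520 m

1520 m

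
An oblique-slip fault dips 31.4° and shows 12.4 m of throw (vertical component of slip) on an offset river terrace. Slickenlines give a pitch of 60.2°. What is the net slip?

27.4 m

dip-slip = throw / sin(dip) = 12.4 / sin(31.4°) = 23.80 m
net slip = dip-slip / sin(rake) = 23.80 / sin(60.2°) = 27.4 m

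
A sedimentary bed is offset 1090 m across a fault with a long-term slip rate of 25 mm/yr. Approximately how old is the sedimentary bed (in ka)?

age = offset / rate = 1090 m / (25 mm/yr) = 43600 yr = 43.6 ka

43.6 ka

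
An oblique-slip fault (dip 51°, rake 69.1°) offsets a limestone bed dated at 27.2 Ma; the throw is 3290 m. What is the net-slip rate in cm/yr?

0.0167 cm/yr

dip-slip = throw / sin(dip) = 3290 / sin(51°) = 4233 m
net slip = dip-slip / sin(rake) = 4233 / sin(69.1°) = 4532 m
rate = 4532 m / 27.2 Ma = 0.000167 m/yr = 0.0167 cm/yr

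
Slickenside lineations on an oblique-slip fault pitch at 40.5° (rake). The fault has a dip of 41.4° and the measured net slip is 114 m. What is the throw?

dip-slip = net slip × sin(rake) = 114 m × sin(40.5°) = 74.04 m
throw = dip-slip × sin(dip) = 74.04 × sin(41.4°) = 49 m

49 m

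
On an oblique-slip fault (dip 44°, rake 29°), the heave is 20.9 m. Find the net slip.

dip-slip = heave / cos(dip) = 20.9 / cos(44°) = 29.05 m
net slip = dip-slip / sin(rake) = 29.05 / sin(29°) = 59.9 m

59.9 m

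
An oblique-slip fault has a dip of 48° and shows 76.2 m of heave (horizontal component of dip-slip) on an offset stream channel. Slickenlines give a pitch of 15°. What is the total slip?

440 m

dip-slip = heave / cos(dip) = 76.2 / cos(48°) = 113.9 m
net slip = dip-slip / sin(rake) = 113.9 / sin(15°) = 440 m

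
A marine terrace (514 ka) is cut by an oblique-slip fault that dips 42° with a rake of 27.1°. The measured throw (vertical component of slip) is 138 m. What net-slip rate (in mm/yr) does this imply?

dip-slip = throw / sin(dip) = 138 / sin(42°) = 206.2 m
net slip = dip-slip / sin(rake) = 206.2 / sin(27.1°) = 452.7 m
rate = 452.7 m / 514 ka = 0.000881 m/yr = 0.881 mm/yr

0.881 mm/yr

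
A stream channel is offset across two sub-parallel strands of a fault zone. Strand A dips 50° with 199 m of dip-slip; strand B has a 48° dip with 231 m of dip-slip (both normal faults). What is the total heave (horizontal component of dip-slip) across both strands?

heave_A = 199 × cos(50°) = 127.9 m
heave_B = 231 × cos(48°) = 154.6 m
total = 127.9 + 154.6 = 282 m

282 m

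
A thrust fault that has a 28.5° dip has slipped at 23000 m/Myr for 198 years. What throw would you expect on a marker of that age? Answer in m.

dip-slip = rate × time = 23000 m/Myr × 198 years = 4.554 m
throw = dip-slip × sin(dip) = 4.554 × sin(28.5°) = 2.17 m

2.17 m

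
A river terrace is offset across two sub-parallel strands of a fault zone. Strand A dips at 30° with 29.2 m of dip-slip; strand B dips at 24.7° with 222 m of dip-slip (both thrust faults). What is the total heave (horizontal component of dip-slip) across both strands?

227 m

heave_A = 29.2 × cos(30°) = 25.29 m
heave_B = 222 × cos(24.7°) = 201.7 m
total = 25.29 + 201.7 = 227 m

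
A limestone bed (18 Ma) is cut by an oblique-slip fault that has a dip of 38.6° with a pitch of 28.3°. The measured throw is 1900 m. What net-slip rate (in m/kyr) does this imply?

dip-slip = throw / sin(dip) = 1900 / sin(38.6°) = 3045 m
net slip = dip-slip / sin(rake) = 3045 / sin(28.3°) = 6424 m
rate = 6424 m / 18 Ma = 0.000357 m/yr = 0.357 m/kyr

0.357 m/kyr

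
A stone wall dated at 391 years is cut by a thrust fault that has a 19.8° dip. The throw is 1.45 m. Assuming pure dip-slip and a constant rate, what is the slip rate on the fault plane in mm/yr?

dip-slip = throw / sin(dip) = 1.45 m / sin(19.8°) = 4.281 m
rate = 4.281 m / 391 years = 0.0109 m/yr = 10.9 mm/yr

10.9 mm/yr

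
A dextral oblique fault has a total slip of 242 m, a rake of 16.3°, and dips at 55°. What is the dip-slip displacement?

dip-slip = net slip × sin(rake) = 242 m × sin(16.3°) = 67.9 m

67.9 m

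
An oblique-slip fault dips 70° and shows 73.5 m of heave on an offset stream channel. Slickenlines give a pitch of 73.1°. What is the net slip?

dip-slip = heave / cos(dip) = 73.5 / cos(70°) = 214.9 m
net slip = dip-slip / sin(rake) = 214.9 / sin(73.1°) = 225 m

225 m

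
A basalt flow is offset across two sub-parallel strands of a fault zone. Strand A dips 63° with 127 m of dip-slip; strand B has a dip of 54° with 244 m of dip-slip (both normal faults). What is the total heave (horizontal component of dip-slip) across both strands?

heave_A = 127 × cos(63°) = 57.66 m
heave_B = 244 × cos(54°) = 143.4 m
total = 57.66 + 143.4 = 201 m

201 m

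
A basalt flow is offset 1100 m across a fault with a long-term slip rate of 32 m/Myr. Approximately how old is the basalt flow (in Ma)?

age = offset / rate = 1100 m / (32 m/Myr) = 3.44e+07 yr = 34.4 Ma

34.4 Ma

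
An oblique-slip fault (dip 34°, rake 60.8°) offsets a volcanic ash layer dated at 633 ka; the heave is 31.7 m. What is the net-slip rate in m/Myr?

69.2 m/Myr

dip-slip = heave / cos(dip) = 31.7 / cos(34°) = 38.24 m
net slip = dip-slip / sin(rake) = 38.24 / sin(60.8°) = 43.80 m
rate = 43.80 m / 633 ka = 0.0000692 m/yr = 69.2 m/Myr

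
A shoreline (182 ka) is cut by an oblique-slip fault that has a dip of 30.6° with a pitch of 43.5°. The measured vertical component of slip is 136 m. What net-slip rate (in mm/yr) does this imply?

2.13 mm/yr

dip-slip = throw / sin(dip) = 136 / sin(30.6°) = 267.2 m
net slip = dip-slip / sin(rake) = 267.2 / sin(43.5°) = 388.1 m
rate = 388.1 m / 182 ka = 0.00213 m/yr = 2.13 mm/yr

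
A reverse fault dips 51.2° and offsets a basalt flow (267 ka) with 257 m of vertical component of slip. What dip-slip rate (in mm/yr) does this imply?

1.24 mm/yr

dip-slip = throw / sin(dip) = 257 m / sin(51.2°) = 329.8 m
rate = 329.8 m / 267 ka = 0.00124 m/yr = 1.24 mm/yr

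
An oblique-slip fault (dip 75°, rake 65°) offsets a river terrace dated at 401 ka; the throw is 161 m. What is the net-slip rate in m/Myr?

459 m/Myr

dip-slip = throw / sin(dip) = 161 / sin(75°) = 166.7 m
net slip = dip-slip / sin(rake) = 166.7 / sin(65°) = 183.9 m
rate = 183.9 m / 401 ka = 0.000459 m/yr = 459 m/Myr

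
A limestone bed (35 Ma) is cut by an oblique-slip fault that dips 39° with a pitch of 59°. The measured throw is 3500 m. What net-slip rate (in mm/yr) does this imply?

dip-slip = throw / sin(dip) = 3500 / sin(39°) = 5562 m
net slip = dip-slip / sin(rake) = 5562 / sin(59°) = 6488 m
rate = 6488 m / 35 Ma = 0.000185 m/yr = 0.185 mm/yr

0.185 mm/yr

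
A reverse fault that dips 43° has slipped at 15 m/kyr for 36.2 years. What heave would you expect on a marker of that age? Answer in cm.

dip-slip = rate × time = 15 m/kyr × 36.2 years = 0.5430 m
heave = dip-slip × cos(dip) = 0.5430 × cos(43°) = 0.397 m = 39.7 cm

39.7 cm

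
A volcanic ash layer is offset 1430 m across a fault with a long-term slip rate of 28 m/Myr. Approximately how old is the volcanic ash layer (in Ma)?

age = offset / rate = 1430 m / (28 m/Myr) = 5.11e+07 yr = 51.1 Ma

51.1 Ma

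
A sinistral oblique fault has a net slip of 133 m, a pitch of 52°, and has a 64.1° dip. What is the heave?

dip-slip = net slip × sin(rake) = 133 m × sin(52°) = 104.8 m
heave = dip-slip × cos(dip) = 104.8 × cos(64.1°) = 45.8 m

45.8 m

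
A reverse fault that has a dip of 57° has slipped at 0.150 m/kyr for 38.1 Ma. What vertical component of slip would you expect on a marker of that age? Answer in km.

4.79 km

dip-slip = rate × time = 0.150 m/kyr × 38.1 Ma = 5715 m
throw = dip-slip × sin(dip) = 5715 × sin(57°) = 4790 m = 4.79 km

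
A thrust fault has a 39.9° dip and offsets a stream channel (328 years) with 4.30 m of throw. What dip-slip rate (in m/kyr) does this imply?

20.4 m/kyr

dip-slip = throw / sin(dip) = 4.30 m / sin(39.9°) = 6.704 m
rate = 6.704 m / 328 years = 0.0204 m/yr = 20.4 m/kyr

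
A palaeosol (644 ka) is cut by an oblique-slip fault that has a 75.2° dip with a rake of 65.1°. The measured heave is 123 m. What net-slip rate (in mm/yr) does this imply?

0.824 mm/yr

dip-slip = heave / cos(dip) = 123 / cos(75.2°) = 481.5 m
net slip = dip-slip / sin(rake) = 481.5 / sin(65.1°) = 530.9 m
rate = 530.9 m / 644 ka = 0.000824 m/yr = 0.824 mm/yr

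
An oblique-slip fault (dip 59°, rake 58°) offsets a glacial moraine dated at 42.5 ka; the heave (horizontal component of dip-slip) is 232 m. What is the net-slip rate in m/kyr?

12.5 m/kyr

dip-slip = heave / cos(dip) = 232 / cos(59°) = 450.5 m
net slip = dip-slip / sin(rake) = 450.5 / sin(58°) = 531.2 m
rate = 531.2 m / 42.5 ka = 0.0125 m/yr = 12.5 m/kyr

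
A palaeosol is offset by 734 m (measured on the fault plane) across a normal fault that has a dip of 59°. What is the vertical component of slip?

629 m

throw = dip-slip × sin(dip) = 734 m × sin(59°) = 629 m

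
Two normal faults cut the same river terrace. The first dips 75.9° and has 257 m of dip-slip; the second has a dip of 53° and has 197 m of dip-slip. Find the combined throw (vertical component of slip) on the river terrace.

throw_A = 257 × sin(75.9°) = 249.3 m
throw_B = 197 × sin(53°) = 157.3 m
total = 249.3 + 157.3 = 407 m

407 m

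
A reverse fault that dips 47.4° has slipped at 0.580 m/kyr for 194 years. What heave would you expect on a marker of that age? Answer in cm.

7.62 cm

dip-slip = rate × time = 0.580 m/kyr × 194 years = 0.1125 m
heave = dip-slip × cos(dip) = 0.1125 × cos(47.4°) = 0.0762 m = 7.62 cm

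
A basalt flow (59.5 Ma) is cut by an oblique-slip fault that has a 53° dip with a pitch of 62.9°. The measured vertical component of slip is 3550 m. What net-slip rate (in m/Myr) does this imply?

dip-slip = throw / sin(dip) = 3550 / sin(53°) = 4445 m
net slip = dip-slip / sin(rake) = 4445 / sin(62.9°) = 4993 m
rate = 4993 m / 59.5 Ma = 0.0000839 m/yr = 83.9 m/Myr

83.9 m/Myr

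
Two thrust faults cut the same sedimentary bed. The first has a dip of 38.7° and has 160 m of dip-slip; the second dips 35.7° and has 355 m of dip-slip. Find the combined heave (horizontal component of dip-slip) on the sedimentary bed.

413 m

heave_A = 160 × cos(38.7°) = 124.9 m
heave_B = 355 × cos(35.7°) = 288.3 m
total = 124.9 + 288.3 = 413 m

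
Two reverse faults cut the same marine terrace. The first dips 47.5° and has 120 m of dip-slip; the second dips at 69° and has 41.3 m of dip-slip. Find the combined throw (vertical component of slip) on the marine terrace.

127 m

throw_A = 120 × sin(47.5°) = 88.47 m
throw_B = 41.3 × sin(69°) = 38.56 m
total = 88.47 + 38.56 = 127 m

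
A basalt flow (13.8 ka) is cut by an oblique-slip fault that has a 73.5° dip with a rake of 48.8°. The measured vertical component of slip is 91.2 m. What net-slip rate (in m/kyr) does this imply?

9.16 m/kyr

dip-slip = throw / sin(dip) = 91.2 / sin(73.5°) = 95.12 m
net slip = dip-slip / sin(rake) = 95.12 / sin(48.8°) = 126.4 m
rate = 126.4 m / 13.8 ka = 0.00916 m/yr = 9.16 m/kyr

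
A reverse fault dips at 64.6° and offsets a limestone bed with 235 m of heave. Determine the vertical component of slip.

throw = heave × tan(dip) = 235 × tan(64.6°) = 495 m

495 m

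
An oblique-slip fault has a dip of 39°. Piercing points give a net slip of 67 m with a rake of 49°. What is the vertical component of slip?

dip-slip = net slip × sin(rake) = 67 m × sin(49°) = 50.57 m
throw = dip-slip × sin(dip) = 50.57 × sin(39°) = 31.8 m

31.8 m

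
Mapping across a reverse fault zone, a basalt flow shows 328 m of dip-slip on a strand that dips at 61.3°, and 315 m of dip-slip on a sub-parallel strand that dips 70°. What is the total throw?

throw_A = 328 × sin(61.3°) = 287.7 m
throw_B = 315 × sin(70°) = 296 m
total = 287.7 + 296 = 584 m

584 m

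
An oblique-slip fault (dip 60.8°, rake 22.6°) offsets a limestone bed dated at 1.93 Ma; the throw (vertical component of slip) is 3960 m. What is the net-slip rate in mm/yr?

dip-slip = throw / sin(dip) = 3960 / sin(60.8°) = 4536 m
net slip = dip-slip / sin(rake) = 4536 / sin(22.6°) = 11800 m
rate = 11800 m / 1.93 Ma = 0.00612 m/yr = 6.12 mm/yr

6.12 mm/yr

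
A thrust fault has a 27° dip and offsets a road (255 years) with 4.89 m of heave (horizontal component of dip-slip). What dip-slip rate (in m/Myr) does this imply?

dip-slip = heave / cos(dip) = 4.89 m / cos(27°) = 5.488 m
rate = 5.488 m / 255 years = 0.0215 m/yr = 21500 m/Myr

21500 m/Myr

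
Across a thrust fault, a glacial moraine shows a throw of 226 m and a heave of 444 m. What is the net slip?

net slip = √(throw² + heave²) = √(226² + 444²) = 498 m

498 m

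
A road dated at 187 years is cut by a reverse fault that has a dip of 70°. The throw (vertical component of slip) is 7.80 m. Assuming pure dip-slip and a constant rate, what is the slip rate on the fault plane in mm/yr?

44.4 mm/yr

dip-slip = throw / sin(dip) = 7.80 m / sin(70°) = 8.301 m
rate = 8.301 m / 187 years = 0.0444 m/yr = 44.4 mm/yr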